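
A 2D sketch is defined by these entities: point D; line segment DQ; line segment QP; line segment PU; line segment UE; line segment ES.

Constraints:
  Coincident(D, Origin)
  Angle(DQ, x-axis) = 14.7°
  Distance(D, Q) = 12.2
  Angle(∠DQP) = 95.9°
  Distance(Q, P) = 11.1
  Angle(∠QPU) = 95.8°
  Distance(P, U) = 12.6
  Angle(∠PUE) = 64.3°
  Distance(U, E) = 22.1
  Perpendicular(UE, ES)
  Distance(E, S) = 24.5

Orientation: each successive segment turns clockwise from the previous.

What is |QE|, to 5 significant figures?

9.7883

D is at the origin; DQ runs at 14.7° with length 12.2, so Q = (11.801, 3.0958). ∠DQP = 95.9° gives QP at -69.400° from the x-axis; with |QP| = 11.1, P = (15.706, -7.2944). ∠QPU = 95.8° gives PU at -153.60° from the x-axis; with |PU| = 12.6, U = (4.4201, -12.897). ∠PUE = 64.3° gives UE at 90.700° from the x-axis; with |UE| = 22.1, E = (4.1501, 9.2015). Then |QE| = |E − Q| = 9.7883.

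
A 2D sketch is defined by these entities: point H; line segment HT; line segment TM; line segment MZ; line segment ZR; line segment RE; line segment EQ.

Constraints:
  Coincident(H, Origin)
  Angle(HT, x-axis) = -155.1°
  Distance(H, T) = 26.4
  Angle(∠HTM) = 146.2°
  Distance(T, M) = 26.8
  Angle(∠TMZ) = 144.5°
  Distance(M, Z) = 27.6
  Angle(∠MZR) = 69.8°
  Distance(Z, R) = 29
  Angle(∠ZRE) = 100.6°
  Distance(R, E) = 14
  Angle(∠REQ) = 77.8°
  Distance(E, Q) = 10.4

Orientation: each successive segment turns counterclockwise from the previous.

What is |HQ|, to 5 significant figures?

46.170

H is at the origin; HT runs at -155.1° with length 26.4, so T = (-23.946, -11.115). ∠HTM = 146.2° gives TM at -121.30° from the x-axis; with |TM| = 26.8, M = (-37.869, -34.015). ∠TMZ = 144.5° gives MZ at -85.800° from the x-axis; with |MZ| = 27.6, Z = (-35.848, -61.541). ∠MZR = 69.8° gives ZR at 24.400° from the x-axis; with |ZR| = 29.0, R = (-9.4379, -49.561). ∠ZRE = 100.6° gives RE at 103.80° from the x-axis; with |RE| = 14.0, E = (-12.777, -35.965). ∠REQ = 77.8° gives EQ at -154.00° from the x-axis; with |EQ| = 10.4, Q = (-22.125, -40.524). Then |HQ| = |Q − H| = 46.170.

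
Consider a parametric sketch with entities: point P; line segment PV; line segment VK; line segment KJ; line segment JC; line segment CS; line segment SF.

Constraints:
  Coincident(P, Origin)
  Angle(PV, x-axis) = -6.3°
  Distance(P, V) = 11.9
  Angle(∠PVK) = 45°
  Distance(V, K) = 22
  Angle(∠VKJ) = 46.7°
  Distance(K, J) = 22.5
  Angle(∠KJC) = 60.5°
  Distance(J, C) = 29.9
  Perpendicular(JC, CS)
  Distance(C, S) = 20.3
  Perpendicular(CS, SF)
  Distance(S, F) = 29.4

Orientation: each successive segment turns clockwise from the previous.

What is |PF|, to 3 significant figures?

17.5

JC is perpendicular to CS, so CS runs at -124°; with |CS| = 20.3, S = (9.84, -26.2). CS is perpendicular to SF, so SF runs at 146°; with |SF| = 29.4, F = (-14.5, -9.72). Then |PF| = |F − P| = 17.5.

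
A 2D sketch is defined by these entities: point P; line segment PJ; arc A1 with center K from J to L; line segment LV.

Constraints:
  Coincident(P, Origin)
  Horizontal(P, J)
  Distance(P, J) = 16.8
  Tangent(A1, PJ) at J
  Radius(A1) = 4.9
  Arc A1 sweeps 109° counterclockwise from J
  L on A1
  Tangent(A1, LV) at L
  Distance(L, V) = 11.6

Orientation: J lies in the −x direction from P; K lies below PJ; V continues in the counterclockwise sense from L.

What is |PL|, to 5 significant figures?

22.396

A1 meets PJ tangentially, so KJ is at right angles to PJ, so K = J + (0, -4.9) = (-16.800, -4.9000). On A1, J sits at bearing 90° from K; a 109° counterclockwise sweep puts L at bearing 199°, so L = K + 4.9·(cos 199°, sin 199°) = (-21.433, -6.4953). Then |PL| = |L − P| = 22.396.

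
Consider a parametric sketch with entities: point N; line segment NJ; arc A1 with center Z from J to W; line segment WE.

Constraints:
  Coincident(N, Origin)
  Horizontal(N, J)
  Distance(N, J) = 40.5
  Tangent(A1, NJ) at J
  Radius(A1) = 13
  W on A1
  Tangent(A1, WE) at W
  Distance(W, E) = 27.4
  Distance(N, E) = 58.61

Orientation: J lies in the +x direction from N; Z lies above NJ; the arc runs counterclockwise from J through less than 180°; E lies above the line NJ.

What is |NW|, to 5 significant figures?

55.399

N is at the origin; NJ is horizontal with |NJ| = 40.5 and J on the +x side, so J = (40.500, 0.0000). Since A1 is tangent to NJ there, ZJ ⟂ NJ, so Z = J + (0, 13) = (40.500, 13.000). Since ZW ⟂ WE (tangency), |ZE| = √(13.0² + 27.4²) = 30.328 regardless of where W sits on A1. So E lies on both circle(N, 58.61) and circle(Z, 30.328); the above-NJ intersection is E = (39.488, 43.311). W is the foot of the tangent from E: W = (52.053, 18.961).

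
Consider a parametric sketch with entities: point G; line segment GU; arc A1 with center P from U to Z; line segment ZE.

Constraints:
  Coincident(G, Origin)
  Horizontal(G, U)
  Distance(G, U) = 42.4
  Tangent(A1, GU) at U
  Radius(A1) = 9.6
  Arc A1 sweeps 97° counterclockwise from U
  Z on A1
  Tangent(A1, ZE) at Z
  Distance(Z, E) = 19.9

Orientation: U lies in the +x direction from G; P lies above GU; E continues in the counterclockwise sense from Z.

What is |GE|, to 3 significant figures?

58.2

G is at the origin; GU is horizontal with |GU| = 42.4 and U on the +x side, so U = (42.4, 0.00). The tangent condition forces PU to be normal to GU, so P = U + (0, 9.6) = (42.4, 9.60). On A1, U sits at bearing -90° from P; a 97° counterclockwise sweep puts Z at bearing 7°, so Z = P + 9.6·(cos 7°, sin 7°) = (51.9, 10.8). The tangent condition forces PZ to be normal to ZE, so ZE runs along (−sin 7°, cos 7°); with |ZE| = 19.9, E = (49.5, 30.5). Then |GE| = |E − G| = 58.2.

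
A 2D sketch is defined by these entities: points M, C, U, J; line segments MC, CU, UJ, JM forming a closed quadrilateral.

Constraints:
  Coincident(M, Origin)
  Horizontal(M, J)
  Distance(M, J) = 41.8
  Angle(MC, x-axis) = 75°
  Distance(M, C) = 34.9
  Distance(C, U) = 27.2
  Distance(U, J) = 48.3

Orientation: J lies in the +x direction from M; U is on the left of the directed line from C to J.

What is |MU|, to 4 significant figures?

57.49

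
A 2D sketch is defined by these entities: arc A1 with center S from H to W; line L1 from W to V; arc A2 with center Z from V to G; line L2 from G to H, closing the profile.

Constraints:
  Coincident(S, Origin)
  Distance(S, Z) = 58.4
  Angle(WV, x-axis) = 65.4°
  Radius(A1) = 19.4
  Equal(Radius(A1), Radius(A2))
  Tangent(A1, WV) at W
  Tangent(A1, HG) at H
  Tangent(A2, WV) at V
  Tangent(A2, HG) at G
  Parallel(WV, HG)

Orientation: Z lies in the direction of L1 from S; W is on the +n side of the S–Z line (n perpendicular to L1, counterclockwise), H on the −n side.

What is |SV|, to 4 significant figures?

61.54

Tangency of A1 to both parallel lines with radius 19.4 puts W and H at S ± 19.4·n: W = (-17.64, 8.076), H = (17.64, -8.076). Equal radii place V and G the same way about Z: V = Z + 19.4·n = (6.672, 61.18), G = Z − 19.4·n = (41.95, 45.02). Then |SV| = |V − S| = 61.54.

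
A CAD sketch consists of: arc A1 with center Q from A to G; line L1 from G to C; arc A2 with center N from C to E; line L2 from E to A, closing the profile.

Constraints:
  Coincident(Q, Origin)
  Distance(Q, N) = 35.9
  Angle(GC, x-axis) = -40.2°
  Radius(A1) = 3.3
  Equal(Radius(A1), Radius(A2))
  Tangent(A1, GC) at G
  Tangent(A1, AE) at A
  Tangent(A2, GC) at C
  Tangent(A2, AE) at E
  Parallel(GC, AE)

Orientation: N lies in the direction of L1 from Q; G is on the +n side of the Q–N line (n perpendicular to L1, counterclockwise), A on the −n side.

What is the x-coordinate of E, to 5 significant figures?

25.290

Tangency of A1 to both parallel lines with radius 3.3 puts G and A at Q ± 3.3·n: G = (2.1300, 2.5205), A = (-2.1300, -2.5205). Equal radii place C and E the same way about N: C = N + 3.3·n = (29.550, -20.651), E = N − 3.3·n = (25.290, -25.692). So E.x = 25.290.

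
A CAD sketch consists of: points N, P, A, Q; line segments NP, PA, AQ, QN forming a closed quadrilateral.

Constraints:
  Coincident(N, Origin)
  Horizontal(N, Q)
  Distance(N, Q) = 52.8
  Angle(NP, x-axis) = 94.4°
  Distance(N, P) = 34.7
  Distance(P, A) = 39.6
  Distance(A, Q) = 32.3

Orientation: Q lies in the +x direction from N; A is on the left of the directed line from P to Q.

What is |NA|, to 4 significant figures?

45.76

Checks: NP at 94.40° ✓; |PA| = 39.60 ✓; |AQ| = 32.30 ✓.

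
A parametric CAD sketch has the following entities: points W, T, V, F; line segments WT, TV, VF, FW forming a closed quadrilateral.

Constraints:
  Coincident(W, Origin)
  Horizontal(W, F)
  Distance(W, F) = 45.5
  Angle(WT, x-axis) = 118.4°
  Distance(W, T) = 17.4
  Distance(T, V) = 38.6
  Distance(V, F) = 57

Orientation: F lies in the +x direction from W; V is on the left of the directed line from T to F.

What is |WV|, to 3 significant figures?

49.1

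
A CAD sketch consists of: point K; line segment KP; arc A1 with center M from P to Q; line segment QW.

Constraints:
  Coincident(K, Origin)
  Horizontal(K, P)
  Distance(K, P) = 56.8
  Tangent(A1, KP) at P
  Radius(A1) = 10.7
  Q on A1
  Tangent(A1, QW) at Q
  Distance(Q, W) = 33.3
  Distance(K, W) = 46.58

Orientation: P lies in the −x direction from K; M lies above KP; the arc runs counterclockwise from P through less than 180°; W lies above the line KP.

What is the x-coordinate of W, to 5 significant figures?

-31.227

Checks: |MQ| = 10.70 ✓; ∠(MQ, QW) = 90.00° ✓; |QW| = 33.30 ✓; |KW| = 46.58 ✓.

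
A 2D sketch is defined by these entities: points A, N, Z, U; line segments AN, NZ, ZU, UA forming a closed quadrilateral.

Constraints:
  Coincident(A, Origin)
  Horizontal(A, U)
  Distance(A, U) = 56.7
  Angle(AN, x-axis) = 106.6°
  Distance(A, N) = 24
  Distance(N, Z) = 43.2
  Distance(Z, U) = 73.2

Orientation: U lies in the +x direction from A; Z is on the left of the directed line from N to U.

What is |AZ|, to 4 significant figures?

62.08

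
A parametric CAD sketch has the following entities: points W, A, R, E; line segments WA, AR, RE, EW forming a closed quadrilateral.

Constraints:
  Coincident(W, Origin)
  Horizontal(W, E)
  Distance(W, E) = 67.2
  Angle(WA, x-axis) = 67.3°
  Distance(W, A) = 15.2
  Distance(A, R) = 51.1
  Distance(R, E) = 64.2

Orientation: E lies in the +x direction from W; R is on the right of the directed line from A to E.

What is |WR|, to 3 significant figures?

39.1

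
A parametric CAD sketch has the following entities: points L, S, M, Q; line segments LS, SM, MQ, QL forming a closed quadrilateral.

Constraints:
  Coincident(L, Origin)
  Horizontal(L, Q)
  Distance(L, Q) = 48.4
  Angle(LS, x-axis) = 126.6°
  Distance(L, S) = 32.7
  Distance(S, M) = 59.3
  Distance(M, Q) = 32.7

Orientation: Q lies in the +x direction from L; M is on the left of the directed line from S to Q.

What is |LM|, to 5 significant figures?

50.570

Checks: |SM| = 59.30 ✓; |MQ| = 32.70 ✓.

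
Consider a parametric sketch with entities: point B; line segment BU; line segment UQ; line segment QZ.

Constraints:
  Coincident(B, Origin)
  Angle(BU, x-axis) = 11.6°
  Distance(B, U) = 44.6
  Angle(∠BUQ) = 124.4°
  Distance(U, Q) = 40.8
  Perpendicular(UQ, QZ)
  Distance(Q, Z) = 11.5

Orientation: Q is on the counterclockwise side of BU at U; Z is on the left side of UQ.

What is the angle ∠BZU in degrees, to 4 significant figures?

36.72°

B is at the origin; BU runs at 11.6° with length 44.6, so U = 44.6·(cos 11.6°, sin 11.6°) = (43.69, 8.968). ∠BUQ = 124.4°, so UQ runs at 11.6° + (180° − 124.4°) = 67.20° from the x-axis; with |UQ| = 40.8, Q = U + 40.8·(cos 67.20°, sin 67.20°) = (59.50, 46.58). UQ ⟂ QZ; with |QZ| = 11.5 on the left of UQ, Z = Q + 11.5·(-0.9219, 0.3875) = (48.90, 51.04). Then cos ∠BZU = ZB·ZU / (|ZB||ZU|), giving 36.72°.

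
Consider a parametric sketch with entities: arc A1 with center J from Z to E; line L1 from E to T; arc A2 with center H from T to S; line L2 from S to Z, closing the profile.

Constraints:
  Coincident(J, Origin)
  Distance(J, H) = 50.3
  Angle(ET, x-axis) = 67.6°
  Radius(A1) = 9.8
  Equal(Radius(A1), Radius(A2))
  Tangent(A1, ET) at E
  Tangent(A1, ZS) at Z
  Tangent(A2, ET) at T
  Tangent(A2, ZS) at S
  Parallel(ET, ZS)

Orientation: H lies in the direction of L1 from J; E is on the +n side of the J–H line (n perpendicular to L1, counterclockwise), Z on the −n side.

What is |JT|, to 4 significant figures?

51.25

The slot axis is L1's direction at 67.6°, so u = (cos 67.6°, sin 67.6°) = (0.3811, 0.9245) and n = (−sin 67.6°, cos 67.6°) = (-0.9245, 0.3811). J is at the origin and H lies 50.3 along u from J, so H = 50.3·u = (19.17, 46.50). Tangency of A1 to both parallel lines with radius 9.8 puts E and Z at J ± 9.8·n: E = (-9.061, 3.734), Z = (9.061, -3.734). Equal radii place T and S the same way about H: T = H + 9.8·n = (10.11, 50.24), S = H − 9.8·n = (28.23, 42.77). Then |JT| = |T − J| = 51.25.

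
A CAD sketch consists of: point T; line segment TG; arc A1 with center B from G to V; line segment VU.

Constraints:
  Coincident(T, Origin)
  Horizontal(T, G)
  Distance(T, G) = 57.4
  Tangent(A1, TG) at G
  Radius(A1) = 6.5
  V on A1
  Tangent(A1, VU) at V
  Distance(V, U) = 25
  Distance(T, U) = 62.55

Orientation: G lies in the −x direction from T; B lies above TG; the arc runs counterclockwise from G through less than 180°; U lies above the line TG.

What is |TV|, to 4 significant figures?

51.45

T is at the origin; T and G share the same y with |TG| = 57.4 and G on the −x side, so G = (-57.40, 0.000). The tangent condition forces BG to be normal to TG, so B = G + (0, 6.5) = (-57.40, 6.500). Since BV ⟂ VU (tangency), |BU| = √(6.5² + 25.0²) = 25.83 regardless of where V sits on A1. So U lies on both circle(T, 62.55) and circle(B, 25.83); the above-TG intersection is U = (-53.71, 32.07). V is the foot of the tangent from U: V = (-50.94, 7.219).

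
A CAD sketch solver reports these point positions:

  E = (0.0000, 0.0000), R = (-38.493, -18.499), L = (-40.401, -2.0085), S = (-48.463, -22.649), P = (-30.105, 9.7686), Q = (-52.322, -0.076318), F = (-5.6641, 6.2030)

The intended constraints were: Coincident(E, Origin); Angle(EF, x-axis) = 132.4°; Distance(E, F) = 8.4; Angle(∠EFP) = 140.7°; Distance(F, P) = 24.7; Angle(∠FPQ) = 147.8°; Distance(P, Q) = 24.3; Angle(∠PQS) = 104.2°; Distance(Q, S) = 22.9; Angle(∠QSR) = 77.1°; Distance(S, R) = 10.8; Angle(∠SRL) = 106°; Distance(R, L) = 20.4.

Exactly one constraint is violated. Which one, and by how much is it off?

Distance(R, L) = 20.4 — off by 3.80.

E = (0.00, 0.00) ✓; EF at 132.4° ✓; |EF| = 8.400 ✓; ∠EFP = 140.7° ✓; |FP| = 24.70 ✓; ∠FPQ = 147.8° ✓; |PQ| = 24.30 ✓; ∠PQS = 104.2° ✓; |QS| = 22.90 ✓; ∠QSR = 77.10° ✓; |SR| = 10.80 ✓; ∠SRL = 106.0° ✓; |RL| = 16.60 ✗.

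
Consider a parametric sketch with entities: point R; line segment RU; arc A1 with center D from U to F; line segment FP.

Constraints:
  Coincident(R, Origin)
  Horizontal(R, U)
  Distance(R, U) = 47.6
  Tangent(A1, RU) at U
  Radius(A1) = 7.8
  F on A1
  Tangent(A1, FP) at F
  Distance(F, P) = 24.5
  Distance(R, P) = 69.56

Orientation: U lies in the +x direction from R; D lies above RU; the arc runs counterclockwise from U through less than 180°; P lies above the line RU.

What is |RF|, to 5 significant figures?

55.092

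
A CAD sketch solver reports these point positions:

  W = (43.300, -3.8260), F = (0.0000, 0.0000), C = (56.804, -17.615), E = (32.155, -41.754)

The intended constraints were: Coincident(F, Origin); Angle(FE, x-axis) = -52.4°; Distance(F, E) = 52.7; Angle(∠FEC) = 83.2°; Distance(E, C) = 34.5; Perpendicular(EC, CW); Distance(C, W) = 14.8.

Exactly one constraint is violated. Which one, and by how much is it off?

Distance(C, W) = 14.8 — off by 4.50.

F = (0.00, 0.00) ✓; FE at -52.40° ✓; |FE| = 52.70 ✓; ∠FEC = 83.20° ✓; |EC| = 34.50 ✓; ∠(EC, CW) = 90.00° ✓; |CW| = 19.30 ✗.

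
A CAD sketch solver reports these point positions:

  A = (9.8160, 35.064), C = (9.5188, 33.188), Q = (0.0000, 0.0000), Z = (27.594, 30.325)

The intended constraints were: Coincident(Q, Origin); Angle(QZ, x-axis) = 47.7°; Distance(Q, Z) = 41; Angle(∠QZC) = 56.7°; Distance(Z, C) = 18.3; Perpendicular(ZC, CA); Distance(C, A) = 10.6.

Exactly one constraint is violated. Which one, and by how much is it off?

Distance(C, A) = 10.6 — off by 8.70.

Q = (0.00, 0.00) ✓; QZ at 47.70° ✓; |QZ| = 41.00 ✓; ∠QZC = 56.70° ✓; |ZC| = 18.30 ✓; ∠(ZC, CA) = 90.00° ✓; |CA| = 1.899 ✗.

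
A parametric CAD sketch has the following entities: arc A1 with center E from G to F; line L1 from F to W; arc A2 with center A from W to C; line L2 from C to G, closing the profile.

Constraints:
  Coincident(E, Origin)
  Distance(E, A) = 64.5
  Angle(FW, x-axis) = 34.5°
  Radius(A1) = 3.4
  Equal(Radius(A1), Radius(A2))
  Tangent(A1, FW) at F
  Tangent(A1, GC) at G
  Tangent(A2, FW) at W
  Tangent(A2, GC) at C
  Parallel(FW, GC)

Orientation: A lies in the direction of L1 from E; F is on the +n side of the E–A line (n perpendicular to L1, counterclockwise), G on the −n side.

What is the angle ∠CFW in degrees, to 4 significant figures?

6.018°

The slot axis is L1's direction at 34.5°, so u = (cos 34.5°, sin 34.5°) = (0.8241, 0.5664) and n = (−sin 34.5°, cos 34.5°) = (-0.5664, 0.8241). E is at the origin and A lies 64.5 along u from E, so A = 64.5·u = (53.16, 36.53). Tangency of A1 to both parallel lines with radius 3.4 puts F and G at E ± 3.4·n: F = (-1.926, 2.802), G = (1.926, -2.802). Equal radii place W and C the same way about A: W = A + 3.4·n = (51.23, 39.34), C = A − 3.4·n = (55.08, 33.73). Then cos ∠CFW = FC·FW / (|FC||FW|), giving 6.018°.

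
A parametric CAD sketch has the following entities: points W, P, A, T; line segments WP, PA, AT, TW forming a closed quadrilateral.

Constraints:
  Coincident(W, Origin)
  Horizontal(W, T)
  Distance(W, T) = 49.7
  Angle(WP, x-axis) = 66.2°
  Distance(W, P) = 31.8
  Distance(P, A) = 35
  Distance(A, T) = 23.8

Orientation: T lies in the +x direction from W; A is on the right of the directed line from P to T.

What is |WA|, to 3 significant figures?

26.3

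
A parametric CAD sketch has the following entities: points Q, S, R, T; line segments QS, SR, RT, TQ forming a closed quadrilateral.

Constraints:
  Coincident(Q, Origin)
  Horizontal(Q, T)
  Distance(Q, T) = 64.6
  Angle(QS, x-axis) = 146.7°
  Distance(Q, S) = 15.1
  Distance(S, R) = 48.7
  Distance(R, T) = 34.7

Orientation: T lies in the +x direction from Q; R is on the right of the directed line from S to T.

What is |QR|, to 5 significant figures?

33.886

Checks: |SR| = 48.70 ✓; |RT| = 34.70 ✓.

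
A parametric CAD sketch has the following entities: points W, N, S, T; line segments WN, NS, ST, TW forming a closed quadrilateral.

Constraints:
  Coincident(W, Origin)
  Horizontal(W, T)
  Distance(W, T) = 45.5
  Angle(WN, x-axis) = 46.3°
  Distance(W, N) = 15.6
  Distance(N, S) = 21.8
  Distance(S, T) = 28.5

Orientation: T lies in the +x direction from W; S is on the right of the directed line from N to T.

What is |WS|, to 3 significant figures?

20.6

Checks: |NS| = 21.80 ✓; |ST| = 28.50 ✓.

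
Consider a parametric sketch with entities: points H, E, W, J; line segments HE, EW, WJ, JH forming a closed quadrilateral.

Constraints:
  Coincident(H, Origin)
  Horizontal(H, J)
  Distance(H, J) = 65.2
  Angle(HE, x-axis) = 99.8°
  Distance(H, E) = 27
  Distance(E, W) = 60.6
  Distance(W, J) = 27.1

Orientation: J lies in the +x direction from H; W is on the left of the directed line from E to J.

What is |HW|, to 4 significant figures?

61.52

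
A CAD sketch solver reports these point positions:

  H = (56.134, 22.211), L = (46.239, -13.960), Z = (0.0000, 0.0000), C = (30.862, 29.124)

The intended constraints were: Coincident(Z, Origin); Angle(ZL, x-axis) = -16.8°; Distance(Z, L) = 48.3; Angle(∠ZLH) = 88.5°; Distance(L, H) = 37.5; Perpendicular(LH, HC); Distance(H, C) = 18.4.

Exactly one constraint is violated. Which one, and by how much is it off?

Distance(H, C) = 18.4 — off by 7.80.

Z = (0.00, 0.00) ✓; ZL at -16.80° ✓; |ZL| = 48.30 ✓; ∠ZLH = 88.50° ✓; |LH| = 37.50 ✓; ∠(LH, HC) = 90.00° ✓; |HC| = 26.20 ✗.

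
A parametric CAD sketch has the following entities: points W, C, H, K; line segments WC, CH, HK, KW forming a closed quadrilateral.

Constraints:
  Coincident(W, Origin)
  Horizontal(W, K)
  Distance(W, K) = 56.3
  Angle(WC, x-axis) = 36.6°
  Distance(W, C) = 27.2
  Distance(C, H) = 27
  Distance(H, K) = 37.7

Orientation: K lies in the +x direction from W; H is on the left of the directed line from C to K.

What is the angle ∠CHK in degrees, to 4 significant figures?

69.90°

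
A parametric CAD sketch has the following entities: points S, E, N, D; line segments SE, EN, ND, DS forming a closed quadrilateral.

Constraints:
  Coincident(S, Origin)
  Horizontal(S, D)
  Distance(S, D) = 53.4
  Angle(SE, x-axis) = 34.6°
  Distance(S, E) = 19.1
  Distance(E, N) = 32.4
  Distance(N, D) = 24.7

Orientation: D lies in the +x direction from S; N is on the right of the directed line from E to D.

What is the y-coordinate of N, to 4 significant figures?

-15.69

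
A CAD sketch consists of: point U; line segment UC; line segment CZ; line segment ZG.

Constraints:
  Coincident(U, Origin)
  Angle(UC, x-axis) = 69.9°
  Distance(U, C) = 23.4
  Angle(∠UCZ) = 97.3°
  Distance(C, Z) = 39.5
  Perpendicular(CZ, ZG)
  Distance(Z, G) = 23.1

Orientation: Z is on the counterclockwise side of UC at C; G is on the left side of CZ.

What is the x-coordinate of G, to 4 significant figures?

-37.66

U is at the origin; UC runs at 69.9° with length 23.4, so C = 23.4·(cos 69.9°, sin 69.9°) = (8.042, 21.97). ∠UCZ = 97.3°, so CZ runs at 69.9° + (180° − 97.3°) = 152.6° from the x-axis; with |CZ| = 39.5, Z = C + 39.5·(cos 152.6°, sin 152.6°) = (-27.03, 40.15). CZ is perpendicular to ZG; with |ZG| = 23.1 on the left of CZ, G = Z + 23.1·(-0.4602, -0.8878) = (-37.66, 19.64). So G.x = -37.66.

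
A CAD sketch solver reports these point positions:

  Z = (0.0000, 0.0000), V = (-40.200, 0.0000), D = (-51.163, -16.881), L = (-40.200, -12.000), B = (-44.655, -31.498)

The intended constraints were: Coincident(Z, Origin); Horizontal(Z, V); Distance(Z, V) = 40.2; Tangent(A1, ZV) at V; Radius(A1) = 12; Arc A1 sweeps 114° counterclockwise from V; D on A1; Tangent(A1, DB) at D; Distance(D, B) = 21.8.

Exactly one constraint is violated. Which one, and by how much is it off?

Distance(D, B) = 21.8 — off by 5.80.

Z = (0.00, 0.00) ✓; Z.y = 0.00, V.y = 0.00 ✓; |ZV| = 40.20 ✓; ∠(LV, VZ) = 90.00° ✓; |LV| = 12.00 ✓; bearing(L→D) − bearing(L→V) = 114.0° ✓; |LD| = 12.00 ✓; ∠(LD, DB) = 90.00° ✓; |DB| = 16.00 ✗.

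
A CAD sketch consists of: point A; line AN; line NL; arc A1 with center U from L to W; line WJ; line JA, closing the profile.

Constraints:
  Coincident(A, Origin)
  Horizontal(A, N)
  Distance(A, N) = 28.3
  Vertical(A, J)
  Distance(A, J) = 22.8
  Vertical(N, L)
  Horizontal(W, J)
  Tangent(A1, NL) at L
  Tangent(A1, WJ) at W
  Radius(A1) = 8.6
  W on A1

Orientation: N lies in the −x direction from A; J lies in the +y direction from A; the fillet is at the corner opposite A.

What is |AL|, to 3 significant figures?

31.7

The virtual corner opposite A is at (-28.3, 22.8). A1 meets NL tangentially, so UL is at right angles to NL and the tangent condition forces UW to be normal to WJ, with radius 8.6, so the center U sits 8.6 in from both sides at U = (-19.7, 14.2). That places the tangent points at L = (-28.3, 14.2) on NL and W = (-19.7, 22.8) on WJ. Then |AL| = |L − A| = 31.7.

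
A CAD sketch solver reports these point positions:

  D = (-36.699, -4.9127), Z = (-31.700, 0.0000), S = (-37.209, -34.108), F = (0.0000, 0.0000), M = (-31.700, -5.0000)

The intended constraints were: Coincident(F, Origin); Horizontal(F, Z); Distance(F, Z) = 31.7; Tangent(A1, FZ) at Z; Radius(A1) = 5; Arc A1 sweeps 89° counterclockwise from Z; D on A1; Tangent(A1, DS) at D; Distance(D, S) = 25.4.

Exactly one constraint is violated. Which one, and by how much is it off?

Distance(D, S) = 25.4 — off by 3.80.

F = (0.00, 0.00) ✓; F.y = 0.00, Z.y = 0.00 ✓; |FZ| = 31.70 ✓; ∠(MZ, ZF) = 90.00° ✓; |MZ| = 5.000 ✓; bearing(M→D) − bearing(M→Z) = 89.00° ✓; |MD| = 5.000 ✓; ∠(MD, DS) = 90.00° ✓; |DS| = 29.20 ✗.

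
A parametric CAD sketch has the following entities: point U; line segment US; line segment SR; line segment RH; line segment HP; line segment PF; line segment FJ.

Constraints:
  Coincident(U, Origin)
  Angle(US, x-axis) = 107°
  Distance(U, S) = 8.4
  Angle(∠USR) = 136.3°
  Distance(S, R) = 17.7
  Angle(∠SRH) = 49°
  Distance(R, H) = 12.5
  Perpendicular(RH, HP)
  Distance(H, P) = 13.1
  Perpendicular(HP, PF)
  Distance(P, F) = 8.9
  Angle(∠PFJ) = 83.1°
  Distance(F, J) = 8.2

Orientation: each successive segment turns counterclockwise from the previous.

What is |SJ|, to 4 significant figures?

10.95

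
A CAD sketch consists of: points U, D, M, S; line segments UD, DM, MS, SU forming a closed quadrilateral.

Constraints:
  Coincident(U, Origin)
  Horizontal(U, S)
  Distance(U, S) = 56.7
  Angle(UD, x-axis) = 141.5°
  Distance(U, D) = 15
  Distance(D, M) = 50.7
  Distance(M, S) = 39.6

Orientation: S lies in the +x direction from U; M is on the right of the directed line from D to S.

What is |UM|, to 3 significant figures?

35.7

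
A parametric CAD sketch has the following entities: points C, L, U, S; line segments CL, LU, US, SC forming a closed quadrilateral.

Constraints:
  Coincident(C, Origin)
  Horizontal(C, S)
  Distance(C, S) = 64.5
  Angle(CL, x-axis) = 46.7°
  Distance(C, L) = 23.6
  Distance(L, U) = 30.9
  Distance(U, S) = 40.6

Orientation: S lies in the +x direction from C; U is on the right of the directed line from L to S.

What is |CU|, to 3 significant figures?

28.5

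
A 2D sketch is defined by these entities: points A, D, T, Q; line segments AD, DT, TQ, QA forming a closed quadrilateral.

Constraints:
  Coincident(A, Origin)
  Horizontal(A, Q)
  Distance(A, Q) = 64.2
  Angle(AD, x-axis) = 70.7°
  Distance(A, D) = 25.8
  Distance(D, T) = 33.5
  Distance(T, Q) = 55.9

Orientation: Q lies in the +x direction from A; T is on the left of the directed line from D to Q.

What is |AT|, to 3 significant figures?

57.5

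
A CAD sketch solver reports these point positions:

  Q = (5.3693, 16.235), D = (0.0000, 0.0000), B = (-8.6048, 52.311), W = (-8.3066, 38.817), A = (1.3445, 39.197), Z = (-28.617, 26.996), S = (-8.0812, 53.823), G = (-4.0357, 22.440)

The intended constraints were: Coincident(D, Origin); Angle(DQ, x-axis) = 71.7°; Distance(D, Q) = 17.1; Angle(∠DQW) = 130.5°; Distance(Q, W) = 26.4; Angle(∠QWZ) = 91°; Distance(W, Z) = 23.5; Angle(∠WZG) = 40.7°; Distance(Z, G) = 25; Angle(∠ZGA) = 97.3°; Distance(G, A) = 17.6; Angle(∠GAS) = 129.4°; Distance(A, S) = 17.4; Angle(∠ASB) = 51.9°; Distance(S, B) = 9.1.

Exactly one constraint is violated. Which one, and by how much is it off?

Distance(S, B) = 9.1 — off by 7.50.

D = (0.00, 0.00) ✓; DQ at 71.70° ✓; |DQ| = 17.10 ✓; ∠DQW = 130.5° ✓; |QW| = 26.40 ✓; ∠QWZ = 91.00° ✓; |WZ| = 23.50 ✓; ∠WZG = 40.70° ✓; |ZG| = 25.00 ✓; ∠ZGA = 97.30° ✓; |GA| = 17.60 ✓; ∠GAS = 129.4° ✓; |AS| = 17.40 ✓; ∠ASB = 51.90° ✓; |SB| = 1.600 ✗.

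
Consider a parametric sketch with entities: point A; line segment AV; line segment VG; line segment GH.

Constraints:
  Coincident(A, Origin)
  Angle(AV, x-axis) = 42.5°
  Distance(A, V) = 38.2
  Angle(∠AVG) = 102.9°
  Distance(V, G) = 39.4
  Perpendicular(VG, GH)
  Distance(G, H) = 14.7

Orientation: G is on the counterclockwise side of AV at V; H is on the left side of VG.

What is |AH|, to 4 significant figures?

52.96

∠AVG = 102.9°, so VG runs at 42.5° + (180° − 102.9°) = 119.6° from the x-axis; with |VG| = 39.4, G = V + 39.4·(cos 119.6°, sin 119.6°) = (8.703, 60.07). VG ⟂ GH; with |GH| = 14.7 on the left of VG, H = G + 14.7·(-0.8695, -0.4939) = (-4.079, 52.80). Then |AH| = |H − A| = 52.96.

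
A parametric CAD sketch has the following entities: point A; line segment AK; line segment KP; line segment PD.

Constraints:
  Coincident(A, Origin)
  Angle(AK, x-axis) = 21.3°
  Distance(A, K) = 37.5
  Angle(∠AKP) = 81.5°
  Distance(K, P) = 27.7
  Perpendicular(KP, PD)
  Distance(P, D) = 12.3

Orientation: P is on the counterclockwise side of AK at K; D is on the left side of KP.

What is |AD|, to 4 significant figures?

33.25

A is at the origin; AK runs at 21.3° with length 37.5, so K = 37.5·(cos 21.3°, sin 21.3°) = (34.94, 13.62). ∠AKP = 81.5°, so KP runs at 21.3° + (180° − 81.5°) = 119.8° from the x-axis; with |KP| = 27.7, P = K + 27.7·(cos 119.8°, sin 119.8°) = (21.17, 37.66). KP ⟂ PD; with |PD| = 12.3 on the left of KP, D = P + 12.3·(-0.8678, -0.4970) = (10.50, 31.55). Then |AD| = |D − A| = 33.25.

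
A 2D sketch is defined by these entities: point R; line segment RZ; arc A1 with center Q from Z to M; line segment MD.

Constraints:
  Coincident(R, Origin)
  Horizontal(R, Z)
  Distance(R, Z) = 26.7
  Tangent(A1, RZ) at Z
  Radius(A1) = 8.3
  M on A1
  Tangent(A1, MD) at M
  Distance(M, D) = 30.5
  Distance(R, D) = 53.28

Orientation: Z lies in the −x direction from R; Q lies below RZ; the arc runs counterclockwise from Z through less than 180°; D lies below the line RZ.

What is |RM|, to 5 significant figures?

35.811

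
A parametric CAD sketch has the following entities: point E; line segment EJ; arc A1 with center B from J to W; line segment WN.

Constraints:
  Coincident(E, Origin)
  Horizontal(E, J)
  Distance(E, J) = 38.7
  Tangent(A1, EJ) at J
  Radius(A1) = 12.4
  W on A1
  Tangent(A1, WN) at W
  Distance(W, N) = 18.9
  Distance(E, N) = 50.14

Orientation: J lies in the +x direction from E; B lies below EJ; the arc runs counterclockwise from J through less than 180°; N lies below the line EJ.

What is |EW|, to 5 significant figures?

32.923

E is at the origin; EJ is horizontal with |EJ| = 38.7 and J on the +x side, so J = (38.700, 0.0000). Since A1 is tangent to EJ there, BJ ⟂ EJ, so B = J + (0, -12.4) = (38.700, -12.400). Since BW ⟂ WN (tangency), |BN| = √(12.4² + 18.9²) = 22.605 regardless of where W sits on A1. So N lies on both circle(E, 50.14) and circle(B, 22.605); the below-EJ intersection is N = (36.050, -34.849). W is the foot of the tangent from N: W = (27.606, -17.940).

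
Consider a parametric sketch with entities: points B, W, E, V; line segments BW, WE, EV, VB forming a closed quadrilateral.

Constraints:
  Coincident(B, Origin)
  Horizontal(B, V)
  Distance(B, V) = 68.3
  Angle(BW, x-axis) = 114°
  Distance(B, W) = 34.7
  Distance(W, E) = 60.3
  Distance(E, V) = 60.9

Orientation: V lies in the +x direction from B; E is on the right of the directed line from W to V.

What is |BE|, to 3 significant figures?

25.6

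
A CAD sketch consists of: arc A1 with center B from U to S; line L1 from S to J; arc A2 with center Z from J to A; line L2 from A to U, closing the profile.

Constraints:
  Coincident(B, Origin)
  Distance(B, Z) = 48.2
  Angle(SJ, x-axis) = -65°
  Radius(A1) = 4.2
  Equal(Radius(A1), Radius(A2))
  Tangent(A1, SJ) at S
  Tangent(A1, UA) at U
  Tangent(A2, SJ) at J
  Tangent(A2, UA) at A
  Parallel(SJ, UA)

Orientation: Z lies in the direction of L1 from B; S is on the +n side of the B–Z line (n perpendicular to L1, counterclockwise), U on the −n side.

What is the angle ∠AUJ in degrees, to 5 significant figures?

9.8859°

The slot axis is L1's direction at -65.0°, so u = (cos -65.0°, sin -65.0°) = (0.42262, -0.90631) and n = (−sin -65.0°, cos -65.0°) = (0.90631, 0.42262). B is at the origin and Z lies 48.2 along u from B, so Z = 48.2·u = (20.370, -43.684). Tangency of A1 to both parallel lines with radius 4.2 puts S and U at B ± 4.2·n: S = (3.8065, 1.7750), U = (-3.8065, -1.7750). Equal radii place J and A the same way about Z: J = Z + 4.2·n = (24.177, -41.909), A = Z − 4.2·n = (16.564, -45.459). Then cos ∠AUJ = UA·UJ / (|UA||UJ|), giving 9.8859°.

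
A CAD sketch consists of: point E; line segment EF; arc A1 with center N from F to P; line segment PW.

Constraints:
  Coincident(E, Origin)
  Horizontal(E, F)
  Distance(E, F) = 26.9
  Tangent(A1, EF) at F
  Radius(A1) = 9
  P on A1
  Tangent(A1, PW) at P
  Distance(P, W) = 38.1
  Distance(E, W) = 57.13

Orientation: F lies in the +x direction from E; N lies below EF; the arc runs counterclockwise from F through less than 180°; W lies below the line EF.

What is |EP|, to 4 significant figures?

21.98

Checks: |NP| = 9.000 ✓; ∠(NP, PW) = 90.00° ✓; |PW| = 38.10 ✓; |EW| = 57.13 ✓.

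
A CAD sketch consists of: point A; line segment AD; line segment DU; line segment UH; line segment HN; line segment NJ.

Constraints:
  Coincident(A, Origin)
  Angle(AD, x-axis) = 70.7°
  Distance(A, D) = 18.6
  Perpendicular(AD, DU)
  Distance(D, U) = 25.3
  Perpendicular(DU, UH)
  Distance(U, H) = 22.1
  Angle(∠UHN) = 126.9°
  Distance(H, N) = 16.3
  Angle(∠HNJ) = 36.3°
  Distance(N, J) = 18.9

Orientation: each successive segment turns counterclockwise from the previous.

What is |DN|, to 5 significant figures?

34.164

A is at the origin; AD runs at 70.7° with length 18.6, so D = (6.1476, 17.555). AD ⟂ DU, so DU runs at 160.70°; with |DU| = 25.3, U = (-17.731, 25.917). DU is perpendicular to UH, so UH runs at -109.30°; with |UH| = 22.1, H = (-25.035, 5.0587). ∠UHN = 126.9° gives HN at -56.200° from the x-axis; with |HN| = 16.3, N = (-15.967, -8.4863). Then |DN| = |N − D| = 34.164.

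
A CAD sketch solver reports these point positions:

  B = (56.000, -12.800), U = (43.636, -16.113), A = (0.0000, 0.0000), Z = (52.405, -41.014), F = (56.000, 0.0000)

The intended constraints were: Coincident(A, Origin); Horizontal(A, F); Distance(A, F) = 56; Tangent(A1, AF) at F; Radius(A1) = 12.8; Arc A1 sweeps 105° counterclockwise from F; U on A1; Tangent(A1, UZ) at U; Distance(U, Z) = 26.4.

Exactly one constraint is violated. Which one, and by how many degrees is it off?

Tangent(A1, UZ) at U — off by 4.40°.

A = (0.00, 0.00) ✓; A.y = 0.00, F.y = 0.00 ✓; |AF| = 56.00 ✓; ∠(BF, FA) = 90.00° ✓; |BF| = 12.80 ✓; bearing(B→U) − bearing(B→F) = 105.0° ✓; |BU| = 12.80 ✓; ∠(BU, UZ) = 85.60° ✗; |UZ| = 26.40 ✓.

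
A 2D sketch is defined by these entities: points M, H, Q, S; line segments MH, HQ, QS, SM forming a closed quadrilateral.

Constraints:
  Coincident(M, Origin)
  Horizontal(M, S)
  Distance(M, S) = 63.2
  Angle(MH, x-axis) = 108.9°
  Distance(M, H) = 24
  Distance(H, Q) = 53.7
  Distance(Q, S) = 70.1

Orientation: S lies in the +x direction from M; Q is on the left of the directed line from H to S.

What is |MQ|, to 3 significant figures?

68.1

M is at the origin; M and S share the same y with |MS| = 63.2 and S in +x, so S = (63.2, 0). MH runs at 108.9° with |MH| = 24.0, so H = (-7.77, 22.7). Q is determined by |HQ| = 53.7 and |QS| = 70.1 together: it lies at the intersection of circle(H, 53.7) and circle(S, 70.1). With |HS| = 74.5, the foot of the radical line on HS is 23.6 from H and the perpendicular offset is √(53.7² − 23.6²) = 48.2. Taking the left-of-HS solution: Q = (29.4, 61.4).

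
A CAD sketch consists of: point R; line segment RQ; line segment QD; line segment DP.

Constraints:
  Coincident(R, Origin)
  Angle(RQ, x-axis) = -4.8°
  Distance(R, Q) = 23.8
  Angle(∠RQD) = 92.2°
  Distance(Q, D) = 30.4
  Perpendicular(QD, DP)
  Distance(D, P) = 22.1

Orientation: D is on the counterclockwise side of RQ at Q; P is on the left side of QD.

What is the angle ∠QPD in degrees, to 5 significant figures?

53.984°

R is at the origin; RQ runs at -4.8° with length 23.8, so Q = 23.8·(cos -4.8°, sin -4.8°) = (23.717, -1.9915). ∠RQD = 92.2°, so QD runs at -4.8° + (180° − 92.2°) = 83.000° from the x-axis; with |QD| = 30.4, D = Q + 30.4·(cos 83.000°, sin 83.000°) = (27.421, 28.182). QD is perpendicular to DP; with |DP| = 22.1 on the left of QD, P = D + 22.1·(-0.99255, 0.12187) = (5.4861, 30.875). Then cos ∠QPD = PQ·PD / (|PQ||PD|), giving 53.984°.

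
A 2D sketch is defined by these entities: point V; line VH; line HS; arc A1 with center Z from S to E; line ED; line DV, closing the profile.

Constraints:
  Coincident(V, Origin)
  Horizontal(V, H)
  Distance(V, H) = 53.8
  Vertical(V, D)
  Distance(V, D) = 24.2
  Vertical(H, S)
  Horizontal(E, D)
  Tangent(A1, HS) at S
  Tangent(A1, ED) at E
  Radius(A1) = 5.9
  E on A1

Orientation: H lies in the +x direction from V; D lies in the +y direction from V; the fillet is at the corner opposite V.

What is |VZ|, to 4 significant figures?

51.28

V is at the origin; V and H share the same y with |VH| = 53.8 and H on the +x side, so H = (53.80, 0.000). VD is vertical with |VD| = 24.2 and D on the +y side, so D = (0.000, 24.20). The virtual corner opposite V is at (53.80, 24.20). Since A1 is tangent to HS there, ZS ⟂ HS and tangency of A1 to ED means the radius ZE is perpendicular to ED, with radius 5.9, so the center Z sits 5.9 in from both sides at Z = (47.90, 18.30). Then |VZ| = |Z − V| = 51.28.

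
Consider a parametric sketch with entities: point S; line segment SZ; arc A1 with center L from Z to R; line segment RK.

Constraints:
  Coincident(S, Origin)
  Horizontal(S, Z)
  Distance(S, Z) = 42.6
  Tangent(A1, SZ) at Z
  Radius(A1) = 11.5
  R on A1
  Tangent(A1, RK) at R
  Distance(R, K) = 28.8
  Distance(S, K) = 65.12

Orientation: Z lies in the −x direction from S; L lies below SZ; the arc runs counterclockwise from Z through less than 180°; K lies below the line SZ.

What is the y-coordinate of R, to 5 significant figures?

-13.051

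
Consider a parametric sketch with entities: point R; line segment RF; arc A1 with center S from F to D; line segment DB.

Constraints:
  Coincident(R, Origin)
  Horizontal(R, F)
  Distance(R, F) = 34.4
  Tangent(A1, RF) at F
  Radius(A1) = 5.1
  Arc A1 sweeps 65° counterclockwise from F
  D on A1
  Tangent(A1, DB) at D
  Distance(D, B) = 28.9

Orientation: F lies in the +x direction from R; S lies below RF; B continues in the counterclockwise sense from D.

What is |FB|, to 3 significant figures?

33.7

R is at the origin; RF is horizontal with |RF| = 34.4 and F on the +x side, so F = (34.4, 0.00). A1 meets RF tangentially, so SF is at right angles to RF, so S = F + (0, -5.1) = (34.4, -5.10). On A1, F sits at bearing 90° from S; a 65° counterclockwise sweep puts D at bearing 155°, so D = S + 5.1·(cos 155°, sin 155°) = (29.8, -2.94). The tangent condition forces SD to be normal to DB, so DB runs along (−sin 155°, cos 155°); with |DB| = 28.9, B = (17.6, -29.1). Then |FB| = |B − F| = 33.7.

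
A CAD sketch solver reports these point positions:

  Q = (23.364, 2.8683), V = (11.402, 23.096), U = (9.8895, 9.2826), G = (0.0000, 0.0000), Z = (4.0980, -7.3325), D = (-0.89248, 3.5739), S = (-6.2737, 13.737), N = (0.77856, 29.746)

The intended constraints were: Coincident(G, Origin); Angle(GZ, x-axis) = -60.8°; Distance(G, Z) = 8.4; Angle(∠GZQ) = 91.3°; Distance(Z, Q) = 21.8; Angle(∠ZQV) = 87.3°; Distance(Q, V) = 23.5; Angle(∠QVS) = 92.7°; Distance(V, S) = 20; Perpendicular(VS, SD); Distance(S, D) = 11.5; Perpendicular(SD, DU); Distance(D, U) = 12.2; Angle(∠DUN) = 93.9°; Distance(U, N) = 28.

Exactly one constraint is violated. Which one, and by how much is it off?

Distance(U, N) = 28 — off by 5.60.

G = (0.00, 0.00) ✓; GZ at -60.80° ✓; |GZ| = 8.400 ✓; ∠GZQ = 91.30° ✓; |ZQ| = 21.80 ✓; ∠ZQV = 87.30° ✓; |QV| = 23.50 ✓; ∠QVS = 92.70° ✓; |VS| = 20.00 ✓; ∠(VS, SD) = 90.00° ✓; |SD| = 11.50 ✓; ∠(SD, DU) = 90.00° ✓; |DU| = 12.20 ✓; ∠DUN = 93.90° ✓; |UN| = 22.40 ✗.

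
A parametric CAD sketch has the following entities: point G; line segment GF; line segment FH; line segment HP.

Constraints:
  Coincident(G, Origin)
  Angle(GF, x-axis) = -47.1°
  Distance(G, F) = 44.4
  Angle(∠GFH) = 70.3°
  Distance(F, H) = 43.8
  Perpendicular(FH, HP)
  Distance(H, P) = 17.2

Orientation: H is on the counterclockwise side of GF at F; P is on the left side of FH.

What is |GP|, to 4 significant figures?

37.90

∠GFH = 70.3°, so FH runs at -47.1° + (180° − 70.3°) = 62.60° from the x-axis; with |FH| = 43.8, H = F + 43.8·(cos 62.60°, sin 62.60°) = (50.38, 6.361). FH ⟂ HP; with |HP| = 17.2 on the left of FH, P = H + 17.2·(-0.8878, 0.4602) = (35.11, 14.28). Then |GP| = |P − G| = 37.90.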